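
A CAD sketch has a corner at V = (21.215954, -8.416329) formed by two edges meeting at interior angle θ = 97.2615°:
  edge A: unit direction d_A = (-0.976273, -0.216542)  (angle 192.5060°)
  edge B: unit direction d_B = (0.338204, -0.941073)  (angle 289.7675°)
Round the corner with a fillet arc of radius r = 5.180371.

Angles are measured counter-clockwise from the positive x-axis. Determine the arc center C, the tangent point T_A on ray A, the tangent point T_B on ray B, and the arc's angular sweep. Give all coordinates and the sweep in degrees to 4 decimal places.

center=(17.8838,-14.4617) T_A=(16.7620,-9.4042) T_B=(22.7589,-12.7097) sweep=82.7385

bisector direction at 241.1367° = (-0.482721,-0.875774)
center distance |VC| = r/sin(θ/2) = 5.180371/sin(48.6307°) = 6.902873
C = V + |VC|·bis = (17.8838,-14.4617)
T_A = V + ((C−V)·d_A)·d_A = V + 4.5622·d_A = (16.7620,-9.4042)
T_B = V + ((C−V)·d_B)·d_B = V + 4.5622·d_B = (22.7589,-12.7097)
sweep = 180° − θ = 82.7385°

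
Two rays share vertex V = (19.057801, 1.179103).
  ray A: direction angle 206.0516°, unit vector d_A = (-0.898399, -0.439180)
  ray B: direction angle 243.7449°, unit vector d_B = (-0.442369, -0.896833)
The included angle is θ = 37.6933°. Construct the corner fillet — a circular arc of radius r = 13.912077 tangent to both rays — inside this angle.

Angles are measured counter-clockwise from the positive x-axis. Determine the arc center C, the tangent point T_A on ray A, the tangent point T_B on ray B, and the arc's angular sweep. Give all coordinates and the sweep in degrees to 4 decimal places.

bisector direction at 224.8983° = (-0.708361,-0.705850)
center distance |VC| = r/sin(θ/2) = 13.912077/sin(18.8467°) = 43.066600
C = V + |VC|·bis = (-11.4489,-29.2195)
T_A = V + ((C−V)·d_A)·d_A = V + 40.7577·d_A = (-17.5588,-16.7209)
T_B = V + ((C−V)·d_B)·d_B = V + 40.7577·d_B = (1.0279,-35.3737)
sweep = 180° − θ = 142.3067°

center=(-11.4489,-29.2195) T_A=(-17.5588,-16.7209) T_B=(1.0279,-35.3737) sweep=142.3067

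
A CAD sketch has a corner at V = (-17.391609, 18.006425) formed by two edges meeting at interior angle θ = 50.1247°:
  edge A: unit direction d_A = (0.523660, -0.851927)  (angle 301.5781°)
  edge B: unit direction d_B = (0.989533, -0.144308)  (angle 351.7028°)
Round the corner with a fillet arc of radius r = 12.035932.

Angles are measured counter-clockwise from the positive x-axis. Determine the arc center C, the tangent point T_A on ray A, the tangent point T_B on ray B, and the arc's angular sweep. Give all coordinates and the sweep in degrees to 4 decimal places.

center=(6.3401,2.3823) T_A=(-3.9137,-3.9205) T_B=(8.0770,14.2922) sweep=129.8753

bisector direction at 326.6404° = (0.835236,-0.549891)
center distance |VC| = r/sin(θ/2) = 12.035932/sin(25.0623°) = 28.413151
C = V + |VC|·bis = (6.3401,2.3823)
T_A = V + ((C−V)·d_A)·d_A = V + 25.7380·d_A = (-3.9137,-3.9205)
T_B = V + ((C−V)·d_B)·d_B = V + 25.7380·d_B = (8.0770,14.2922)
sweep = 180° − θ = 129.8753°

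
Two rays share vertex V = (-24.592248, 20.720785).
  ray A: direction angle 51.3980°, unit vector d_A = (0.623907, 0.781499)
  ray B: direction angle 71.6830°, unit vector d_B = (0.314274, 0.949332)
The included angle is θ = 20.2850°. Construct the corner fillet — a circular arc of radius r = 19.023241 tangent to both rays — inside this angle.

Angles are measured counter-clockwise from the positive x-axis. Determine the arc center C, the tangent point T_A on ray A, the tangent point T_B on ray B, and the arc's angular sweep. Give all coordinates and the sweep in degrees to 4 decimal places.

center=(26.8867,115.6933) T_A=(41.7533,103.8245) T_B=(8.8273,121.6718) sweep=159.7150

bisector direction at 61.5405° = (0.476537,0.879154)
center distance |VC| = r/sin(θ/2) = 19.023241/sin(10.1425°) = 108.027091
C = V + |VC|·bis = (26.8867,115.6933)
T_A = V + ((C−V)·d_A)·d_A = V + 106.3389·d_A = (41.7533,103.8245)
T_B = V + ((C−V)·d_B)·d_B = V + 106.3389·d_B = (8.8273,121.6718)
sweep = 180° − θ = 159.7150°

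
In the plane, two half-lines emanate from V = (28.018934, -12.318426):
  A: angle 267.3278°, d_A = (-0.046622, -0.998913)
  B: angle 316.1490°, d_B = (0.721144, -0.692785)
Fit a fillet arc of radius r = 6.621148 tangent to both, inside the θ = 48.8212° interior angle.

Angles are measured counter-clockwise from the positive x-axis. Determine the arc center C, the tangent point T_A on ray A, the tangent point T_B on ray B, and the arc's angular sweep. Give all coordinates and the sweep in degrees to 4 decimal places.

center=(33.9527,-27.2003) T_A=(27.3388,-26.8916) T_B=(38.5397,-22.4255) sweep=131.1788

bisector direction at 291.7384° = (0.370369,-0.928885)
center distance |VC| = r/sin(θ/2) = 6.621148/sin(24.4106°) = 16.021249
C = V + |VC|·bis = (33.9527,-27.2003)
T_A = V + ((C−V)·d_A)·d_A = V + 14.5891·d_A = (27.3388,-26.8916)
T_B = V + ((C−V)·d_B)·d_B = V + 14.5891·d_B = (38.5397,-22.4255)
sweep = 180° − θ = 131.1788°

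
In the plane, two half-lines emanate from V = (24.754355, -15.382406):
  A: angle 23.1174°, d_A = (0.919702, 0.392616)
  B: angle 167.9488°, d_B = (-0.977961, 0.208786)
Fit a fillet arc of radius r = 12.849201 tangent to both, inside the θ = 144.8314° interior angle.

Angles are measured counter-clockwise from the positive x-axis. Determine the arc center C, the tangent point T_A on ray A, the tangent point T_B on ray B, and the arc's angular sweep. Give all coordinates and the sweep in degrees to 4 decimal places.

bisector direction at 95.5331° = (-0.096421,0.995341)
center distance |VC| = r/sin(θ/2) = 12.849201/sin(72.4157°) = 13.479029
C = V + |VC|·bis = (23.4547,-1.9662)
T_A = V + ((C−V)·d_A)·d_A = V + 4.0721·d_A = (28.4995,-13.7836)
T_B = V + ((C−V)·d_B)·d_B = V + 4.0721·d_B = (20.7720,-14.5322)
sweep = 180° − θ = 35.1686°

center=(23.4547,-1.9662) T_A=(28.4995,-13.7836) T_B=(20.7720,-14.5322) sweep=35.1686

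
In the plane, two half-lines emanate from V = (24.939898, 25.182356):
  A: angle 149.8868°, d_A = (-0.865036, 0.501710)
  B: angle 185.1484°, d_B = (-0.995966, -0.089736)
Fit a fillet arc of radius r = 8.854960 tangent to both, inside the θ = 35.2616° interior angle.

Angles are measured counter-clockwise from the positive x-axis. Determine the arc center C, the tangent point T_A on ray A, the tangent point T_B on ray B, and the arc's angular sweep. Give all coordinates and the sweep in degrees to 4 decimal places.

center=(-3.6047,31.5013) T_A=(0.8379,39.1612) T_B=(-2.8101,22.6821) sweep=144.7384

bisector direction at 167.5176° = (-0.976362,0.216140)
center distance |VC| = r/sin(θ/2) = 8.854960/sin(17.6308°) = 29.235652
C = V + |VC|·bis = (-3.6047,31.5013)
T_A = V + ((C−V)·d_A)·d_A = V + 27.8624·d_A = (0.8379,39.1612)
T_B = V + ((C−V)·d_B)·d_B = V + 27.8624·d_B = (-2.8101,22.6821)
sweep = 180° − θ = 144.7384°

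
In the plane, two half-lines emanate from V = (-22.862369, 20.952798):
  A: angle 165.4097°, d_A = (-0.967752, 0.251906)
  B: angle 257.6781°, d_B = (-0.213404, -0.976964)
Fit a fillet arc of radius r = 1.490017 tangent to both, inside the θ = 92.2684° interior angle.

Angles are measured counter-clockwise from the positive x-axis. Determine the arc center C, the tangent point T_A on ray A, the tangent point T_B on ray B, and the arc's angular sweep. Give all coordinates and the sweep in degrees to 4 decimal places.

center=(-24.6237,19.8716) T_A=(-24.2483,21.3136) T_B=(-23.1680,19.5536) sweep=87.7316

bisector direction at 211.5439° = (-0.852240,-0.523152)
center distance |VC| = r/sin(θ/2) = 1.490017/sin(46.1342°) = 2.066698
C = V + |VC|·bis = (-24.6237,19.8716)
T_A = V + ((C−V)·d_A)·d_A = V + 1.4322·d_A = (-24.2483,21.3136)
T_B = V + ((C−V)·d_B)·d_B = V + 1.4322·d_B = (-23.1680,19.5536)
sweep = 180° − θ = 87.7316°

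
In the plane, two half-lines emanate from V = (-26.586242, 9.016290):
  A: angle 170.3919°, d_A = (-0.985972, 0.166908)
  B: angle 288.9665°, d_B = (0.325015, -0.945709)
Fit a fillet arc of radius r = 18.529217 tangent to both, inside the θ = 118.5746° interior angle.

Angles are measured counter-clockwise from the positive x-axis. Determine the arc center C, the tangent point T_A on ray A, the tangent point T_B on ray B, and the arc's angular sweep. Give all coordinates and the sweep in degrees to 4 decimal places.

bisector direction at 229.6792° = (-0.647067,-0.762433)
center distance |VC| = r/sin(θ/2) = 18.529217/sin(59.2873°) = 21.552140
C = V + |VC|·bis = (-40.5319,-7.4158)
T_A = V + ((C−V)·d_A)·d_A = V + 11.0074·d_A = (-37.4392,10.8535)
T_B = V + ((C−V)·d_B)·d_B = V + 11.0074·d_B = (-23.0087,-1.3935)
sweep = 180° − θ = 61.4254°

center=(-40.5319,-7.4158) T_A=(-37.4392,10.8535) T_B=(-23.0087,-1.3935) sweep=61.4254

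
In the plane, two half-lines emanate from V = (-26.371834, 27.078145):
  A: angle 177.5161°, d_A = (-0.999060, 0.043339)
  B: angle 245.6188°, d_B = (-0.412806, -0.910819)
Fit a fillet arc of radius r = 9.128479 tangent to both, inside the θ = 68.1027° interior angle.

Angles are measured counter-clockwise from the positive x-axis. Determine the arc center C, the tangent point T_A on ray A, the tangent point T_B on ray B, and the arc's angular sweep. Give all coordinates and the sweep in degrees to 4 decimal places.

bisector direction at 211.5675° = (-0.852024,-0.523502)
center distance |VC| = r/sin(θ/2) = 9.128479/sin(34.0513°) = 16.302728
C = V + |VC|·bis = (-40.2622,18.5436)
T_A = V + ((C−V)·d_A)·d_A = V + 13.5074·d_A = (-39.8665,27.6635)
T_B = V + ((C−V)·d_B)·d_B = V + 13.5074·d_B = (-31.9478,14.7753)
sweep = 180° − θ = 111.8973°

center=(-40.2622,18.5436) T_A=(-39.8665,27.6635) T_B=(-31.9478,14.7753) sweep=111.8973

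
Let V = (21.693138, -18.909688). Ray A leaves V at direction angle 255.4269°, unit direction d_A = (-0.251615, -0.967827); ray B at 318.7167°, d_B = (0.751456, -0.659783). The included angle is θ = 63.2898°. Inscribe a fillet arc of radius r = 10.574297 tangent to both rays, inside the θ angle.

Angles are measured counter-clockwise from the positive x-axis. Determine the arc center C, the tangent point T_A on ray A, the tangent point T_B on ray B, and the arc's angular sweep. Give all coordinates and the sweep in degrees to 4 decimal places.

center=(27.6100,-38.1764) T_A=(17.3759,-35.5158) T_B=(34.5867,-30.2303) sweep=116.7102

bisector direction at 287.0718° = (0.293570,-0.955938)
center distance |VC| = r/sin(θ/2) = 10.574297/sin(31.6449°) = 20.154832
C = V + |VC|·bis = (27.6100,-38.1764)
T_A = V + ((C−V)·d_A)·d_A = V + 17.1581·d_A = (17.3759,-35.5158)
T_B = V + ((C−V)·d_B)·d_B = V + 17.1581·d_B = (34.5867,-30.2303)
sweep = 180° − θ = 116.7102°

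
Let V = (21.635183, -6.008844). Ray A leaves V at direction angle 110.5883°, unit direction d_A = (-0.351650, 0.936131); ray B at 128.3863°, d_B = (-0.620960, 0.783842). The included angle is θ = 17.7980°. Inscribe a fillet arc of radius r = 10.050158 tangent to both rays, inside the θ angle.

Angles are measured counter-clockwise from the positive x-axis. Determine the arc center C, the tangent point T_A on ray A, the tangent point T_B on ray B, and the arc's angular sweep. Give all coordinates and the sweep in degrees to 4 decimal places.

center=(-10.3442,50.5438) T_A=(-0.9360,54.0780) T_B=(-18.2220,44.3031) sweep=162.2020

bisector direction at 119.4873° = (-0.492231,0.870465)
center distance |VC| = r/sin(θ/2) = 10.050158/sin(8.8990°) = 64.968348
C = V + |VC|·bis = (-10.3442,50.5438)
T_A = V + ((C−V)·d_A)·d_A = V + 64.1863·d_A = (-0.9360,54.0780)
T_B = V + ((C−V)·d_B)·d_B = V + 64.1863·d_B = (-18.2220,44.3031)
sweep = 180° − θ = 162.2020°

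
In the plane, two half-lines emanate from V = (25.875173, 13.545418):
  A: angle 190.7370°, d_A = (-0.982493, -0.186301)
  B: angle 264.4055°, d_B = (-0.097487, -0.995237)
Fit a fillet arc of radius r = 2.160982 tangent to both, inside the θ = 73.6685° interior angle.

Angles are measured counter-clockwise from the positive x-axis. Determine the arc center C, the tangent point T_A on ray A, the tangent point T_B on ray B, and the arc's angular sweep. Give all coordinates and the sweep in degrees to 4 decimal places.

bisector direction at 227.5712° = (-0.674673,-0.738117)
center distance |VC| = r/sin(θ/2) = 2.160982/sin(36.8342°) = 3.604628
C = V + |VC|·bis = (23.4432,10.8848)
T_A = V + ((C−V)·d_A)·d_A = V + 2.8850·d_A = (23.0406,13.0079)
T_B = V + ((C−V)·d_B)·d_B = V + 2.8850·d_B = (25.5939,10.6741)
sweep = 180° − θ = 106.3315°

center=(23.4432,10.8848) T_A=(23.0406,13.0079) T_B=(25.5939,10.6741) sweep=106.3315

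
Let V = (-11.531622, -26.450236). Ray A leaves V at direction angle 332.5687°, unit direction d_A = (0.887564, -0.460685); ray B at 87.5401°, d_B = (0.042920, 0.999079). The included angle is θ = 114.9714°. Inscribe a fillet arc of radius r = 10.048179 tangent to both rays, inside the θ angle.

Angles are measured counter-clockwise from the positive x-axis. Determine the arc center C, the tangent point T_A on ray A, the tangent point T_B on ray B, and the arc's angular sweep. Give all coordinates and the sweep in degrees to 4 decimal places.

center=(-1.2178,-20.4825) T_A=(-5.8468,-29.4009) T_B=(-11.2567,-20.0512) sweep=65.0286

bisector direction at 30.0544° = (0.865550,0.500822)
center distance |VC| = r/sin(θ/2) = 10.048179/sin(57.4857°) = 11.915911
C = V + |VC|·bis = (-1.2178,-20.4825)
T_A = V + ((C−V)·d_A)·d_A = V + 6.4049·d_A = (-5.8468,-29.4009)
T_B = V + ((C−V)·d_B)·d_B = V + 6.4049·d_B = (-11.2567,-20.0512)
sweep = 180° − θ = 65.0286°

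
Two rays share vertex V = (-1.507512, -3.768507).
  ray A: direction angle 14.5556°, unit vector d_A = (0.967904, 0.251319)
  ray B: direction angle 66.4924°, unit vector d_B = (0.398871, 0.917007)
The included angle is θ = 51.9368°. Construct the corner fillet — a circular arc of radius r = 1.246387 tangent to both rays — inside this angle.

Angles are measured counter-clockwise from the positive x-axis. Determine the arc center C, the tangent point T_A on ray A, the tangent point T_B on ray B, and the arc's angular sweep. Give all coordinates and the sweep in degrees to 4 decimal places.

bisector direction at 40.5240° = (0.760134,0.649767)
center distance |VC| = r/sin(θ/2) = 1.246387/sin(25.9684°) = 2.846442
C = V + |VC|·bis = (0.6562,-1.9190)
T_A = V + ((C−V)·d_A)·d_A = V + 2.5591·d_A = (0.9694,-3.1254)
T_B = V + ((C−V)·d_B)·d_B = V + 2.5591·d_B = (-0.4868,-1.4218)
sweep = 180° − θ = 128.0632°

center=(0.6562,-1.9190) T_A=(0.9694,-3.1254) T_B=(-0.4868,-1.4218) sweep=128.0632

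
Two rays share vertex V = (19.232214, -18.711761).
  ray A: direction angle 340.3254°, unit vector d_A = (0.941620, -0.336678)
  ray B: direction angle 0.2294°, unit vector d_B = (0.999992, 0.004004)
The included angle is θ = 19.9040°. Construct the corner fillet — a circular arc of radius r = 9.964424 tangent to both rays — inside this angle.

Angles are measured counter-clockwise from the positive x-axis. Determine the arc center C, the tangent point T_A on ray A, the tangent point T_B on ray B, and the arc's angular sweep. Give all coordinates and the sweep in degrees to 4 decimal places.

bisector direction at 350.2774° = (0.985637,-0.168878)
center distance |VC| = r/sin(θ/2) = 9.964424/sin(9.9520°) = 57.656788
C = V + |VC|·bis = (76.0609,-28.4487)
T_A = V + ((C−V)·d_A)·d_A = V + 56.7892·d_A = (72.7061,-37.8314)
T_B = V + ((C−V)·d_B)·d_B = V + 56.7892·d_B = (76.0210,-18.4844)
sweep = 180° − θ = 160.0960°

center=(76.0609,-28.4487) T_A=(72.7061,-37.8314) T_B=(76.0210,-18.4844) sweep=160.0960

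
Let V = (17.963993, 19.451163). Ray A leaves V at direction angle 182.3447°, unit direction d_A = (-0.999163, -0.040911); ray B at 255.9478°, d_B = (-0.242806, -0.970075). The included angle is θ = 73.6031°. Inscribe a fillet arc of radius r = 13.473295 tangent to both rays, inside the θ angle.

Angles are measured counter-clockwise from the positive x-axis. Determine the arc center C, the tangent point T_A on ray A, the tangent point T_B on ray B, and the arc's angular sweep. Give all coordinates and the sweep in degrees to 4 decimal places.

center=(0.5212,5.2524) T_A=(-0.0300,18.7144) T_B=(13.5913,1.9810) sweep=106.3969

bisector direction at 219.1462° = (-0.775537,-0.631302)
center distance |VC| = r/sin(θ/2) = 13.473295/sin(36.8015°) = 22.491281
C = V + |VC|·bis = (0.5212,5.2524)
T_A = V + ((C−V)·d_A)·d_A = V + 18.0091·d_A = (-0.0300,18.7144)
T_B = V + ((C−V)·d_B)·d_B = V + 18.0091·d_B = (13.5913,1.9810)
sweep = 180° − θ = 106.3969°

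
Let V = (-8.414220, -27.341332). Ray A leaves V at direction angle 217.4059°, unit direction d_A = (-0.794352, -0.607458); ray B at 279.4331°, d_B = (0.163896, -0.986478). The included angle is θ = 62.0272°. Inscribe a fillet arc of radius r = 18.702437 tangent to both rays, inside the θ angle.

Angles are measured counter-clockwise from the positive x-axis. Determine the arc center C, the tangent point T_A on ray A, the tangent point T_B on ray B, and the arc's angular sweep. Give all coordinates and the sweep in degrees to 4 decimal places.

center=(-21.7651,-61.0953) T_A=(-33.1260,-46.2389) T_B=(-3.3155,-58.0300) sweep=117.9728

bisector direction at 248.4195° = (-0.367808,-0.929902)
center distance |VC| = r/sin(θ/2) = 18.702437/sin(31.0136°) = 36.298389
C = V + |VC|·bis = (-21.7651,-61.0953)
T_A = V + ((C−V)·d_A)·d_A = V + 31.1094·d_A = (-33.1260,-46.2389)
T_B = V + ((C−V)·d_B)·d_B = V + 31.1094·d_B = (-3.3155,-58.0300)
sweep = 180° − θ = 117.9728°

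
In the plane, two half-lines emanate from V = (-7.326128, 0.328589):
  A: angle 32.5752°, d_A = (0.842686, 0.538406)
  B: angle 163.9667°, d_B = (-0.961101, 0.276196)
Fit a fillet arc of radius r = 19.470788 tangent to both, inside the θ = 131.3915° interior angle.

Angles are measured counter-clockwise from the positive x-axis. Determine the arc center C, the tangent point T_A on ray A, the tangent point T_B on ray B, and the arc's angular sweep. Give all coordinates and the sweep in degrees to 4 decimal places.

center=(-10.3995,21.4706) T_A=(0.0837,5.0629) T_B=(-15.7772,2.7572) sweep=48.6085

bisector direction at 98.2710° = (-0.143854,0.989599)
center distance |VC| = r/sin(θ/2) = 19.470788/sin(65.6958°) = 21.364242
C = V + |VC|·bis = (-10.3995,21.4706)
T_A = V + ((C−V)·d_A)·d_A = V + 8.7931·d_A = (0.0837,5.0629)
T_B = V + ((C−V)·d_B)·d_B = V + 8.7931·d_B = (-15.7772,2.7572)
sweep = 180° − θ = 48.6085°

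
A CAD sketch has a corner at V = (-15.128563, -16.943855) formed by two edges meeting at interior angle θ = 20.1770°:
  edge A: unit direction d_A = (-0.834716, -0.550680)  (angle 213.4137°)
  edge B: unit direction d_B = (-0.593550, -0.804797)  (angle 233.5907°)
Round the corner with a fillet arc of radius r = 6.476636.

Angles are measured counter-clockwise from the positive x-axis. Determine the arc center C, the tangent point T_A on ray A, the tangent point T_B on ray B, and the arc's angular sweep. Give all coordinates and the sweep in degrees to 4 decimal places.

bisector direction at 223.5022° = (-0.725348,-0.688382)
center distance |VC| = r/sin(θ/2) = 6.476636/sin(10.0885°) = 36.973617
C = V + |VC|·bis = (-41.9473,-42.3958)
T_A = V + ((C−V)·d_A)·d_A = V + 36.4019·d_A = (-45.5139,-36.9897)
T_B = V + ((C−V)·d_B)·d_B = V + 36.4019·d_B = (-36.7349,-46.2400)
sweep = 180° − θ = 159.8230°

center=(-41.9473,-42.3958) T_A=(-45.5139,-36.9897) T_B=(-36.7349,-46.2400) sweep=159.8230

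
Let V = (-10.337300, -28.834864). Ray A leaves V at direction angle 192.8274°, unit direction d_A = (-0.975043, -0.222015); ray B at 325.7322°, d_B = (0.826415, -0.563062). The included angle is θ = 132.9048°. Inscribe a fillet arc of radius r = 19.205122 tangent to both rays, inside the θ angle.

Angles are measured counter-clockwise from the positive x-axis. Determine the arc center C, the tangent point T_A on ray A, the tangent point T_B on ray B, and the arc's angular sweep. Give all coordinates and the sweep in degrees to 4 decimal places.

center=(-14.2342,-49.4189) T_A=(-18.4980,-30.6930) T_B=(-3.4205,-33.5475) sweep=47.0952

bisector direction at 259.2798° = (-0.186013,-0.982547)
center distance |VC| = r/sin(θ/2) = 19.205122/sin(66.4524°) = 20.949629
C = V + |VC|·bis = (-14.2342,-49.4189)
T_A = V + ((C−V)·d_A)·d_A = V + 8.3696·d_A = (-18.4980,-30.6930)
T_B = V + ((C−V)·d_B)·d_B = V + 8.3696·d_B = (-3.4205,-33.5475)
sweep = 180° − θ = 47.0952°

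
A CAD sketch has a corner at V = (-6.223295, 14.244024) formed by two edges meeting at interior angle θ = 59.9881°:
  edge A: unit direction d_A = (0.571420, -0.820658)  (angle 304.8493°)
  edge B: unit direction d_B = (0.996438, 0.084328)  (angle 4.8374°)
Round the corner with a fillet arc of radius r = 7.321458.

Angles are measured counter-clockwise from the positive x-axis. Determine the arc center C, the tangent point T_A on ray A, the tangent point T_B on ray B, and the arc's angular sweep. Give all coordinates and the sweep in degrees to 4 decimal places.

center=(7.0331,8.0183) T_A=(1.0247,3.8347) T_B=(6.4157,15.3137) sweep=120.0119

bisector direction at 334.8434° = (0.905149,-0.425095)
center distance |VC| = r/sin(θ/2) = 7.321458/sin(29.9941°) = 14.645550
C = V + |VC|·bis = (7.0331,8.0183)
T_A = V + ((C−V)·d_A)·d_A = V + 12.6842·d_A = (1.0247,3.8347)
T_B = V + ((C−V)·d_B)·d_B = V + 12.6842·d_B = (6.4157,15.3137)
sweep = 180° − θ = 120.0119°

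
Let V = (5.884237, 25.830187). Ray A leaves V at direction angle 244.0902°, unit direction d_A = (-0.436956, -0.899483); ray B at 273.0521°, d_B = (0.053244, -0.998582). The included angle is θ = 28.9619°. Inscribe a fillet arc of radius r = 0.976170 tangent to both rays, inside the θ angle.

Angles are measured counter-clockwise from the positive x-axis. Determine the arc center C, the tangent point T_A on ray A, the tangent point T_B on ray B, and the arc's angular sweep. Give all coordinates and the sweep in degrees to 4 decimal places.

center=(5.1107,22.0038) T_A=(4.2327,22.4304) T_B=(6.0855,22.0558) sweep=151.0381

bisector direction at 258.5711° = (-0.198151,-0.980172)
center distance |VC| = r/sin(θ/2) = 0.976170/sin(14.4809°) = 3.903773
C = V + |VC|·bis = (5.1107,22.0038)
T_A = V + ((C−V)·d_A)·d_A = V + 3.7798·d_A = (4.2327,22.4304)
T_B = V + ((C−V)·d_B)·d_B = V + 3.7798·d_B = (6.0855,22.0558)
sweep = 180° − θ = 151.0381°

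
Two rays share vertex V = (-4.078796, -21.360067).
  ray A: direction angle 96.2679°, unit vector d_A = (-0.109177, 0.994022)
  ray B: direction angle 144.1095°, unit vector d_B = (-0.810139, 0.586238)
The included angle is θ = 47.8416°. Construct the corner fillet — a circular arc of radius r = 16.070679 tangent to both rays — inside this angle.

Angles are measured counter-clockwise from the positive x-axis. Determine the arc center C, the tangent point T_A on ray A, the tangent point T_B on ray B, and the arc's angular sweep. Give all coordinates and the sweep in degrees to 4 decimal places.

bisector direction at 120.1887° = (-0.502849,0.864374)
center distance |VC| = r/sin(θ/2) = 16.070679/sin(23.9208°) = 39.634355
C = V + |VC|·bis = (-24.0089,12.8988)
T_A = V + ((C−V)·d_A)·d_A = V + 36.2300·d_A = (-8.0343,14.6534)
T_B = V + ((C−V)·d_B)·d_B = V + 36.2300·d_B = (-33.4302,-0.1206)
sweep = 180° − θ = 132.1584°

center=(-24.0089,12.8988) T_A=(-8.0343,14.6534) T_B=(-33.4302,-0.1206) sweep=132.1584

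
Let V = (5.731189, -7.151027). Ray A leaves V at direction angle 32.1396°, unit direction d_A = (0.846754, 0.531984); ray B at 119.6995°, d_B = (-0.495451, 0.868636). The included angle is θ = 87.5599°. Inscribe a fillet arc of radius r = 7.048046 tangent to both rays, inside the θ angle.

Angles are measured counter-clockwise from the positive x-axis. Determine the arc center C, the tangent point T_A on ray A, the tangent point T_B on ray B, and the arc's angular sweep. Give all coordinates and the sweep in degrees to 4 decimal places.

bisector direction at 75.9196° = (0.243284,0.969955)
center distance |VC| = r/sin(θ/2) = 7.048046/sin(43.7799°) = 10.186649
C = V + |VC|·bis = (8.2094,2.7296)
T_A = V + ((C−V)·d_A)·d_A = V + 7.3548·d_A = (11.9589,-3.2384)
T_B = V + ((C−V)·d_B)·d_B = V + 7.3548·d_B = (2.0873,-0.7624)
sweep = 180° − θ = 92.4401°

center=(8.2094,2.7296) T_A=(11.9589,-3.2384) T_B=(2.0873,-0.7624) sweep=92.4401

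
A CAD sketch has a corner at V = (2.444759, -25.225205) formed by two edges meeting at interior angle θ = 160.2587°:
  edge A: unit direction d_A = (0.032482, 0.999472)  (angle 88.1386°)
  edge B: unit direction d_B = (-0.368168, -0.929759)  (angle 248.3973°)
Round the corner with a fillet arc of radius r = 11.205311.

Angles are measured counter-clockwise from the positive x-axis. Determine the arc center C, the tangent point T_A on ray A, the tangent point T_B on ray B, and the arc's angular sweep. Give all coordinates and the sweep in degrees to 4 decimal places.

bisector direction at 168.2680° = (-0.979109,0.203335)
center distance |VC| = r/sin(θ/2) = 11.205311/sin(80.1294°) = 11.373672
C = V + |VC|·bis = (-8.6913,-22.9125)
T_A = V + ((C−V)·d_A)·d_A = V + 1.9497·d_A = (2.5081,-23.2765)
T_B = V + ((C−V)·d_B)·d_B = V + 1.9497·d_B = (1.7269,-27.0380)
sweep = 180° − θ = 19.7413°

center=(-8.6913,-22.9125) T_A=(2.5081,-23.2765) T_B=(1.7269,-27.0380) sweep=19.7413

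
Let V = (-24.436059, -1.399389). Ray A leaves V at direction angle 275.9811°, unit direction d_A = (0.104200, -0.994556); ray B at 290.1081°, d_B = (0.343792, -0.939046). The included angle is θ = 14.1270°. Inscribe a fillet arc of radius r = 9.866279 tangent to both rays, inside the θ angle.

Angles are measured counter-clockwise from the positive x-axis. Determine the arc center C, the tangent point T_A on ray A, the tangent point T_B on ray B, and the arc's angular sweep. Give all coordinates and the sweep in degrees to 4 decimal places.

bisector direction at 283.0446° = (0.225709,-0.974195)
center distance |VC| = r/sin(θ/2) = 9.866279/sin(7.0635°) = 80.233682
C = V + |VC|·bis = (-6.3266,-79.5626)
T_A = V + ((C−V)·d_A)·d_A = V + 79.6247·d_A = (-16.1391,-80.5907)
T_B = V + ((C−V)·d_B)·d_B = V + 79.6247·d_B = (2.9383,-76.1707)
sweep = 180° − θ = 165.8730°

center=(-6.3266,-79.5626) T_A=(-16.1391,-80.5907) T_B=(2.9383,-76.1707) sweep=165.8730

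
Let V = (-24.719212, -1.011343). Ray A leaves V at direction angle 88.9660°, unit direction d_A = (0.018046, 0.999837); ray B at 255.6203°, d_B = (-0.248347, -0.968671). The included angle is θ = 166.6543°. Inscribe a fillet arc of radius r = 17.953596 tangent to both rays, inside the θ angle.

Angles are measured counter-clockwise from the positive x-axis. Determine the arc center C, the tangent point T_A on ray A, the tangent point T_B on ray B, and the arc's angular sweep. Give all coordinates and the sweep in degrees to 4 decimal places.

bisector direction at 172.2931° = (-0.990967,0.134105)
center distance |VC| = r/sin(θ/2) = 17.953596/sin(83.3272°) = 18.076046
C = V + |VC|·bis = (-42.6320,1.4127)
T_A = V + ((C−V)·d_A)·d_A = V + 2.1004·d_A = (-24.6813,1.0888)
T_B = V + ((C−V)·d_B)·d_B = V + 2.1004·d_B = (-25.2408,-3.0460)
sweep = 180° − θ = 13.3457°

center=(-42.6320,1.4127) T_A=(-24.6813,1.0888) T_B=(-25.2408,-3.0460) sweep=13.3457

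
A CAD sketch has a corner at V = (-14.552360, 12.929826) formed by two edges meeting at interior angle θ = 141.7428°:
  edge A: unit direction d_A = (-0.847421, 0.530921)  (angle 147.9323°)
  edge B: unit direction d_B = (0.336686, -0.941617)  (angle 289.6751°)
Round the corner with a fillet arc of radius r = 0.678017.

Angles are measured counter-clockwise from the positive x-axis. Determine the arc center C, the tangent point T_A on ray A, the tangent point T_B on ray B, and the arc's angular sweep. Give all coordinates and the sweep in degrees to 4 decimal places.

bisector direction at 218.8037° = (-0.779297,-0.626654)
center distance |VC| = r/sin(θ/2) = 0.678017/sin(70.8714°) = 0.717641
C = V + |VC|·bis = (-15.1116,12.4801)
T_A = V + ((C−V)·d_A)·d_A = V + 0.2352·d_A = (-14.7516,13.0547)
T_B = V + ((C−V)·d_B)·d_B = V + 0.2352·d_B = (-14.4732,12.7084)
sweep = 180° − θ = 38.2572°

center=(-15.1116,12.4801) T_A=(-14.7516,13.0547) T_B=(-14.4732,12.7084) sweep=38.2572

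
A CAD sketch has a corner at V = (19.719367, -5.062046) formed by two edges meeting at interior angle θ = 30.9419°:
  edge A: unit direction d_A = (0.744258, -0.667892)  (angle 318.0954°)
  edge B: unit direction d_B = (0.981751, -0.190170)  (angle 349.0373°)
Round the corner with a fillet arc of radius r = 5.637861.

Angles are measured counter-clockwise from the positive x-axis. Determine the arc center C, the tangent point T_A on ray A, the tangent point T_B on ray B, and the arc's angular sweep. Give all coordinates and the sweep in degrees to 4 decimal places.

center=(38.6451,-14.4707) T_A=(34.8796,-18.6667) T_B=(39.7172,-8.9357) sweep=149.0581

bisector direction at 333.5663° = (0.895450,-0.445161)
center distance |VC| = r/sin(θ/2) = 5.637861/sin(15.4710°) = 21.135393
C = V + |VC|·bis = (38.6451,-14.4707)
T_A = V + ((C−V)·d_A)·d_A = V + 20.3696·d_A = (34.8796,-18.6667)
T_B = V + ((C−V)·d_B)·d_B = V + 20.3696·d_B = (39.7172,-8.9357)
sweep = 180° − θ = 149.0581°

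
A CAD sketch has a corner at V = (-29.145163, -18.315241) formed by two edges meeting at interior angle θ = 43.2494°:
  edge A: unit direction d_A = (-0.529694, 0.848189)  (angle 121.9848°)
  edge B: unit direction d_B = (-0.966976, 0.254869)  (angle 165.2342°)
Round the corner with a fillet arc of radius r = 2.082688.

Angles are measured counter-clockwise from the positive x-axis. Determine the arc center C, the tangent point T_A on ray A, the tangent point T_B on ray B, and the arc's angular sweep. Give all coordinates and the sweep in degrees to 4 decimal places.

bisector direction at 143.6095° = (-0.804992,0.593285)
center distance |VC| = r/sin(θ/2) = 2.082688/sin(21.6247°) = 5.651411
C = V + |VC|·bis = (-33.6945,-14.9623)
T_A = V + ((C−V)·d_A)·d_A = V + 5.2537·d_A = (-31.9280,-13.8592)
T_B = V + ((C−V)·d_B)·d_B = V + 5.2537·d_B = (-34.2253,-16.9763)
sweep = 180° − θ = 136.7506°

center=(-33.6945,-14.9623) T_A=(-31.9280,-13.8592) T_B=(-34.2253,-16.9763) sweep=136.7506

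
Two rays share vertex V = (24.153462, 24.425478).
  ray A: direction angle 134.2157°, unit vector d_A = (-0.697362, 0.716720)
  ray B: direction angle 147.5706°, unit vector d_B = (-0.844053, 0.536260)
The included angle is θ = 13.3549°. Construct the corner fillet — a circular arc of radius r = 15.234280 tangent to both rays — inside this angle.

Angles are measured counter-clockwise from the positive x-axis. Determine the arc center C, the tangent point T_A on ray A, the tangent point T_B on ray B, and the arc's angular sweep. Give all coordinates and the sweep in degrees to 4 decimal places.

bisector direction at 140.8931° = (-0.775971,0.630769)
center distance |VC| = r/sin(θ/2) = 15.234280/sin(6.6775°) = 131.013935
C = V + |VC|·bis = (-77.5096,107.0650)
T_A = V + ((C−V)·d_A)·d_A = V + 130.1252·d_A = (-66.5908,117.6888)
T_B = V + ((C−V)·d_B)·d_B = V + 130.1252·d_B = (-85.6791,94.2064)
sweep = 180° − θ = 166.6451°

center=(-77.5096,107.0650) T_A=(-66.5908,117.6888) T_B=(-85.6791,94.2064) sweep=166.6451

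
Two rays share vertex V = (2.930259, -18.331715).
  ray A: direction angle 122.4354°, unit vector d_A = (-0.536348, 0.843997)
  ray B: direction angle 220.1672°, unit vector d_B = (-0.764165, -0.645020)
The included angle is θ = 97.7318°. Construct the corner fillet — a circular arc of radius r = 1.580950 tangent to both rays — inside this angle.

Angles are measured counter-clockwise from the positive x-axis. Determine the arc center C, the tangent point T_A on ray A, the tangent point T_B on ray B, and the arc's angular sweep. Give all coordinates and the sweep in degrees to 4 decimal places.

bisector direction at 171.3013° = (-0.988497,0.151238)
center distance |VC| = r/sin(θ/2) = 1.580950/sin(48.8659°) = 2.099056
C = V + |VC|·bis = (0.8553,-18.0143)
T_A = V + ((C−V)·d_A)·d_A = V + 1.3808·d_A = (2.1897,-17.1663)
T_B = V + ((C−V)·d_B)·d_B = V + 1.3808·d_B = (1.8751,-19.2224)
sweep = 180° − θ = 82.2682°

center=(0.8553,-18.0143) T_A=(2.1897,-17.1663) T_B=(1.8751,-19.2224) sweep=82.2682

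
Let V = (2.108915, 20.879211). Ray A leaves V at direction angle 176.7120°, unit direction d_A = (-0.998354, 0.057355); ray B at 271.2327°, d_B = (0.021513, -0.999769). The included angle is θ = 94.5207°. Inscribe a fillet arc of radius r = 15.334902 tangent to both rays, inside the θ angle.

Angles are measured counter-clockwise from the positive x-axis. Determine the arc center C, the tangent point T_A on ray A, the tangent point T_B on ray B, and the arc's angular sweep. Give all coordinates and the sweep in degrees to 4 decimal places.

bisector direction at 223.9723° = (-0.719675,-0.694311)
center distance |VC| = r/sin(θ/2) = 15.334902/sin(47.2604°) = 20.879575
C = V + |VC|·bis = (-12.9176,6.3823)
T_A = V + ((C−V)·d_A)·d_A = V + 14.1703·d_A = (-12.0381,21.6919)
T_B = V + ((C−V)·d_B)·d_B = V + 14.1703·d_B = (2.4138,6.7122)
sweep = 180° − θ = 85.4793°

center=(-12.9176,6.3823) T_A=(-12.0381,21.6919) T_B=(2.4138,6.7122) sweep=85.4793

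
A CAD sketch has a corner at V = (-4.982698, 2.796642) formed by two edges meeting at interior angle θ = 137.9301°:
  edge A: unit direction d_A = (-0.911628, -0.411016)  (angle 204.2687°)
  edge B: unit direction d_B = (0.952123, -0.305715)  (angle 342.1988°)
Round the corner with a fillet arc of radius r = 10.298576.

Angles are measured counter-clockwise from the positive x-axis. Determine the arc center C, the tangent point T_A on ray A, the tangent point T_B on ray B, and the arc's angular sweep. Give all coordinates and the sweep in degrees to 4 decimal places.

bisector direction at 273.2337° = (0.056410,-0.998408)
center distance |VC| = r/sin(θ/2) = 10.298576/sin(68.9651°) = 11.033854
C = V + |VC|·bis = (-4.3603,-8.2196)
T_A = V + ((C−V)·d_A)·d_A = V + 3.9605·d_A = (-8.5932,1.1688)
T_B = V + ((C−V)·d_B)·d_B = V + 3.9605·d_B = (-1.2119,1.5859)
sweep = 180° − θ = 42.0699°

center=(-4.3603,-8.2196) T_A=(-8.5932,1.1688) T_B=(-1.2119,1.5859) sweep=42.0699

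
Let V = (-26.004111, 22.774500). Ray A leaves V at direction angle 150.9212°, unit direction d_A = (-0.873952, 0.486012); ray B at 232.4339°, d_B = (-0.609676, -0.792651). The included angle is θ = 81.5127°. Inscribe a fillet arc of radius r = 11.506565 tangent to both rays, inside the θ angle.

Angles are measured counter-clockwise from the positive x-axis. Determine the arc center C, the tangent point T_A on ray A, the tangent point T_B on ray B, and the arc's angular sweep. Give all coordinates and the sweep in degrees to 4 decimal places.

bisector direction at 191.6776° = (-0.979302,-0.202404)
center distance |VC| = r/sin(θ/2) = 11.506565/sin(40.7563°) = 17.625298
C = V + |VC|·bis = (-43.2646,19.2071)
T_A = V + ((C−V)·d_A)·d_A = V + 13.3510·d_A = (-37.6723,29.2633)
T_B = V + ((C−V)·d_B)·d_B = V + 13.3510·d_B = (-34.1439,12.1918)
sweep = 180° − θ = 98.4873°

center=(-43.2646,19.2071) T_A=(-37.6723,29.2633) T_B=(-34.1439,12.1918) sweep=98.4873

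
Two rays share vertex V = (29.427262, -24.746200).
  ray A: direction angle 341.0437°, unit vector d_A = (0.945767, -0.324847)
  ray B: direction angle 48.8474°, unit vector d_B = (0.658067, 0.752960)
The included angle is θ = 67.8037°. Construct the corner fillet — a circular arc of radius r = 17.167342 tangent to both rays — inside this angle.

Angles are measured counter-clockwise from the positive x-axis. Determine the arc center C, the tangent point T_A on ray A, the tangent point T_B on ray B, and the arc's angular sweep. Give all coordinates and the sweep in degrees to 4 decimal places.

center=(59.1645,-16.8084) T_A=(53.5877,-33.0447) T_B=(46.2382,-5.5112) sweep=112.1963

bisector direction at 14.9456° = (0.966171,0.257901)
center distance |VC| = r/sin(θ/2) = 17.167342/sin(33.9019°) = 30.778427
C = V + |VC|·bis = (59.1645,-16.8084)
T_A = V + ((C−V)·d_A)·d_A = V + 25.5459·d_A = (53.5877,-33.0447)
T_B = V + ((C−V)·d_B)·d_B = V + 25.5459·d_B = (46.2382,-5.5112)
sweep = 180° − θ = 112.1963°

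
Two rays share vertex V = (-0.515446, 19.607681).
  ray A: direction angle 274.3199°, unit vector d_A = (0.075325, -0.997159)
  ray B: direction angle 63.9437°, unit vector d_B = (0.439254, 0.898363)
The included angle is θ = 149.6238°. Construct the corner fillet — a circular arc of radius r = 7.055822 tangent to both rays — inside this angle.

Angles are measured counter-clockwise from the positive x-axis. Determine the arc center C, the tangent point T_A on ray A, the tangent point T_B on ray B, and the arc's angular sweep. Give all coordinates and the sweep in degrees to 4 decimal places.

bisector direction at 349.1318° = (0.982064,-0.188550)
center distance |VC| = r/sin(θ/2) = 7.055822/sin(74.8119°) = 7.311195
C = V + |VC|·bis = (6.6646,18.2292)
T_A = V + ((C−V)·d_A)·d_A = V + 1.9155·d_A = (-0.3712,17.6977)
T_B = V + ((C−V)·d_B)·d_B = V + 1.9155·d_B = (0.3259,21.3285)
sweep = 180° − θ = 30.3762°

center=(6.6646,18.2292) T_A=(-0.3712,17.6977) T_B=(0.3259,21.3285) sweep=30.3762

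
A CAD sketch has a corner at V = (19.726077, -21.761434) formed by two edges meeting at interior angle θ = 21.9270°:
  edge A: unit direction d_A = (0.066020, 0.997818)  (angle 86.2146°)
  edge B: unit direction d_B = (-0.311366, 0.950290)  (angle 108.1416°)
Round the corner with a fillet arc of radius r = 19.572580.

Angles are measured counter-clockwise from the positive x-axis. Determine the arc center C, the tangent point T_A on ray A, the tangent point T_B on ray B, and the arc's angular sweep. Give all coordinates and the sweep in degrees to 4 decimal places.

bisector direction at 97.1781° = (-0.124954,0.992163)
center distance |VC| = r/sin(θ/2) = 19.572580/sin(10.9635°) = 102.914123
C = V + |VC|·bis = (6.8665,80.3461)
T_A = V + ((C−V)·d_A)·d_A = V + 101.0358·d_A = (26.3964,79.0539)
T_B = V + ((C−V)·d_B)·d_B = V + 101.0358·d_B = (-11.7331,74.2519)
sweep = 180° − θ = 158.0730°

center=(6.8665,80.3461) T_A=(26.3964,79.0539) T_B=(-11.7331,74.2519) sweep=158.0730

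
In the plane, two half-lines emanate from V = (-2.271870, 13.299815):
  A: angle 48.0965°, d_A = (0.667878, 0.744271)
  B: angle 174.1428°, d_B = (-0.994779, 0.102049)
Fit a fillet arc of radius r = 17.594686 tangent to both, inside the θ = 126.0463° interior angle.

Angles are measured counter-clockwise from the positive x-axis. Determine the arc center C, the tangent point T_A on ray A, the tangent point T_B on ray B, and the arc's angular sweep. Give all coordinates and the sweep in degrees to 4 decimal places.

bisector direction at 111.1196° = (-0.360317,0.932830)
center distance |VC| = r/sin(θ/2) = 17.594686/sin(63.0232°) = 19.742915
C = V + |VC|·bis = (-9.3856,31.7166)
T_A = V + ((C−V)·d_A)·d_A = V + 8.9560·d_A = (3.7096,19.9655)
T_B = V + ((C−V)·d_B)·d_B = V + 8.9560·d_B = (-11.1811,14.2138)
sweep = 180° − θ = 53.9537°

center=(-9.3856,31.7166) T_A=(3.7096,19.9655) T_B=(-11.1811,14.2138) sweep=53.9537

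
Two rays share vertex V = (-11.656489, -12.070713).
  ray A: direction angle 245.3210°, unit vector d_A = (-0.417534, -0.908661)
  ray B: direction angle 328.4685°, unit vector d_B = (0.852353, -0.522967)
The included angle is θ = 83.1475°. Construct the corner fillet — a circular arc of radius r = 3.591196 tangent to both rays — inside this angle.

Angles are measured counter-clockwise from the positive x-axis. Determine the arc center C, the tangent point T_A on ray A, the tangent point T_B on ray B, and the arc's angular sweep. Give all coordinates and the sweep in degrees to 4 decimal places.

bisector direction at 286.8947° = (0.290615,-0.956840)
center distance |VC| = r/sin(θ/2) = 3.591196/sin(41.5737°) = 5.411822
C = V + |VC|·bis = (-10.0837,-17.2490)
T_A = V + ((C−V)·d_A)·d_A = V + 4.0486·d_A = (-13.3469,-15.7495)
T_B = V + ((C−V)·d_B)·d_B = V + 4.0486·d_B = (-8.2057,-14.1880)
sweep = 180° − θ = 96.8525°

center=(-10.0837,-17.2490) T_A=(-13.3469,-15.7495) T_B=(-8.2057,-14.1880) sweep=96.8525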